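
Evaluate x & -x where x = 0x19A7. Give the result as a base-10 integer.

x = 1100110100111 = 6567
-x (two's complement) = …0011001011001
AND   = 0000000000001 = 1
(x & -x isolates the lowest set bit of x.)

1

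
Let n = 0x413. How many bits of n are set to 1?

4

0x413 = 10000010011
Count the 1s: 1 + 1 + 1 + 1 = 4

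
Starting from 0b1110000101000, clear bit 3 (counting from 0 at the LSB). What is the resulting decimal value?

x = 1110000101000
bit 3 is currently 1; clear it via x & ~(1 << 3) = x & ~8
→ 1110000100000 = 7200

7200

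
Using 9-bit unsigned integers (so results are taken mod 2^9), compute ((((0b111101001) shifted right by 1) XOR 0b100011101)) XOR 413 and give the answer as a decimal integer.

116

0b111101001 = 111101001
→ shifted right by 1 → 011110100 = 244
0b100011101 = 100011101
→ XOR → 111101001 = 489
413 = 110011101
→ XOR → 001110100 = 116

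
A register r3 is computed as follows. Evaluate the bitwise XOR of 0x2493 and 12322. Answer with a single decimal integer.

5297

0x2493 = 10010010010011
12322 = 11000000100010
XOR → 01010010110001 = 5297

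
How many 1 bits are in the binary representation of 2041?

2041 = 11111111001
Count the 1s: 1 + 1 + 1 + 1 + 1 + 1 + 1 + 1 + 1 = 9

9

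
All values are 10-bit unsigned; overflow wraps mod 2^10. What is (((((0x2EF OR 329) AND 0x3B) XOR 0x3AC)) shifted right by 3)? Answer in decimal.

112

0x2EF = 1011101111
329 = 0101001001
→ OR → 1111101111 = 1007
0x3B = 0000111011
→ AND → 0000101011 = 43
0x3AC = 1110101100
→ XOR → 1110000111 = 903
→ shifted right by 3 → 0001110000 = 112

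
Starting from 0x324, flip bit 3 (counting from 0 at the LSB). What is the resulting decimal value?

812

x = 1100100100
bit 3 is currently 0; toggle it via x ^ (1 << 3) = x ^ 8
→ 1100101100 = 812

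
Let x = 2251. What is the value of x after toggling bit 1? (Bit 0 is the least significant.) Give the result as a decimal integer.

2249

x = 0100011001011
bit 1 is currently 1; toggle it via x ^ (1 << 1) = x ^ 2
→ 0100011001001 = 2249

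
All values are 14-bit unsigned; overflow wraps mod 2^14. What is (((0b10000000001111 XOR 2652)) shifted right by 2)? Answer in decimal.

2708

0b10000000001111 = 10000000001111
2652 = 00101001011100
→ XOR → 10101001010011 = 10835
→ shifted right by 2 → 00101010010100 = 2708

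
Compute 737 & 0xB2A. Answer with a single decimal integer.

737 = 001011100001
0xB2A = 101100101010
AND → 001000100000 = 544

544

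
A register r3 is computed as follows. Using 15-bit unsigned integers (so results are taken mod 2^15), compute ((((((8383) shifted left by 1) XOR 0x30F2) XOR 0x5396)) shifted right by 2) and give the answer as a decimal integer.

2182

8383 = 010000010111111
→ shifted left by 1 (mod 2^15) → 100000101111110 = 16766
0x30F2 = 011000011110010
→ XOR → 111000110001100 = 29068
0x5396 = 101001110010110
→ XOR → 010001000011010 = 8730
→ shifted right by 2 → 000100010000110 = 2182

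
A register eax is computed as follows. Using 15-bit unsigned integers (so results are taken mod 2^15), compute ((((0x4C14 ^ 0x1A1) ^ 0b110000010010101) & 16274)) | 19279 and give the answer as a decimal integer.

0x4C14 = 100110000010100
0x1A1 = 000000110100001
→ ^ → 100110110110101 = 19893
0b110000010010101 = 110000010010101
→ ^ → 010110100100000 = 11552
16274 = 011111110010010
→ & → 010110100000000 = 11520
19279 = 100101101001111
→ | → 110111101001111 = 28495

28495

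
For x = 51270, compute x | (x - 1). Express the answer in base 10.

x = 1100100001000110 = 51270
x - 1 = 1100100001000101
OR    = 1100100001000111 = 51271
(x | (x - 1) sets all bits below the lowest set bit.)

51271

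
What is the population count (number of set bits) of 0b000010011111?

n = 10011111
Count the 1s: 1 + 1 + 1 + 1 + 1 + 1 = 6

6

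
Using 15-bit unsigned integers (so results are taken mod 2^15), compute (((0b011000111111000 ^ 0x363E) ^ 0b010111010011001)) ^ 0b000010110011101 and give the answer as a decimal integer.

0b011000111111000 = 011000111111000
0x363E = 011011000111110
→ ^ → 000011111000110 = 1990
0b010111010011001 = 010111010011001
→ ^ → 010100101011111 = 10591
0b000010110011101 = 000010110011101
→ ^ → 010110011000010 = 11458

11458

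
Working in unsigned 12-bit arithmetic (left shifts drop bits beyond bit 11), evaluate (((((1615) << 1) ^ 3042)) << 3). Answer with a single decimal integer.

3040

1615 = 011001001111
→ << 1 (mod 2^12) → 110010011110 = 3230
3042 = 101111100010
→ ^ → 011101111100 = 1916
→ << 3 (mod 2^12) → 101111100000 = 3040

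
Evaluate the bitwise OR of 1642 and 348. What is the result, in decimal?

1642 = 11001101010
348 = 00101011100
 OR → 11101111110 = 1918

1918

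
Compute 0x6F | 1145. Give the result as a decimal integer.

1151

0x6F = 00001101111
1145 = 10001111001
 OR → 10001111111 = 1151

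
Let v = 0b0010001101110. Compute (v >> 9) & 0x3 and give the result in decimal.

2

v = 0010001101110
Shift right by 9: 0010
Mask low 2 bits: 10 = 2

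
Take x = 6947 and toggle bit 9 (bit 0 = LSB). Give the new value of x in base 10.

6435

x = 1101100100011
bit 9 is currently 1; toggle it via x ^ (1 << 9) = x ^ 512
→ 1100100100011 = 6435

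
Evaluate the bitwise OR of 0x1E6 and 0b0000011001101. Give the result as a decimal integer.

495

0x1E6 = 111100110
b = 011001101
 OR → 111101111 = 495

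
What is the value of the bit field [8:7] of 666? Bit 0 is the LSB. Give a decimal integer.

1

v = 01010011010
Shift right by 7: 0101
Mask low 2 bits: 01 = 1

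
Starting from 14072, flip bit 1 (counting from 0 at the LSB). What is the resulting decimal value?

14074

x = 0011011011111000
bit 1 is currently 0; toggle it via x ^ (1 << 1) = x ^ 2
→ 0011011011111010 = 14074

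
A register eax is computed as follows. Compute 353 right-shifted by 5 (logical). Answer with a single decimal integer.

11

353 = 101100001
shift right by 5 → 000001011 = 11
(equivalently, floor(353 / 32))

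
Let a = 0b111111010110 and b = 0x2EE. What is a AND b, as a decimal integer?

710

a = 111111010110
0x2EE = 001011101110
AND → 001011000110 = 710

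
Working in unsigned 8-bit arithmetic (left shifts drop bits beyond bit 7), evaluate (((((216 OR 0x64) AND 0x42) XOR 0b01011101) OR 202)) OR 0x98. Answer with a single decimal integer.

223

216 = 11011000
0x64 = 01100100
→ OR → 11111100 = 252
0x42 = 01000010
→ AND → 01000000 = 64
0b01011101 = 01011101
→ XOR → 00011101 = 29
202 = 11001010
→ OR → 11011111 = 223
0x98 = 10011000
→ OR → 11011111 = 223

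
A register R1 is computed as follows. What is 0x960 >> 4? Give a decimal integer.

0x960 = 100101100000
shift right by 4 → 000010010110 = 150
(equivalently, floor(2400 / 16))

150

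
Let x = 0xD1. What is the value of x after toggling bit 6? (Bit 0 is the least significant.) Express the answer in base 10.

145

x = 11010001
bit 6 is currently 1; toggle it via x ^ (1 << 6) = x ^ 64
→ 10010001 = 145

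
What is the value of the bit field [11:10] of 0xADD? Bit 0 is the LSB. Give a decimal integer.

v = 0101011011101
Shift right by 10: 010
Mask low 2 bits: 10 = 2

2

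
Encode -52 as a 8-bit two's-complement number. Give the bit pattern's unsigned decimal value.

204

52 in 8 bits: 00110100
Invert: 11001011
Add 1:  11001100 = 204
(Check: 2^8 - 52 = 256 - 52 = 204.)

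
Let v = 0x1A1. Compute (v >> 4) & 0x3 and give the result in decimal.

2

v = 0110100001
Shift right by 4: 011010
Mask low 2 bits: 10 = 2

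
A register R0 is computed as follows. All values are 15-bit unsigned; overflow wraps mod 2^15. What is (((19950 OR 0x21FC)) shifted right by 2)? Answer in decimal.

7039

19950 = 100110111101110
0x21FC = 010000111111100
→ OR → 110110111111110 = 28158
→ shifted right by 2 → 001101101111111 = 7039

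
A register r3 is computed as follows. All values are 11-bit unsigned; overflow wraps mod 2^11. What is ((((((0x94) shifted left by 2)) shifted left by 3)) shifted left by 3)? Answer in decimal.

1024

0x94 = 00010010100
→ shifted left by 2 (mod 2^11) → 01001010000 = 592
→ shifted left by 3 (mod 2^11) → 01010000000 = 640
→ shifted left by 3 (mod 2^11) → 10000000000 = 1024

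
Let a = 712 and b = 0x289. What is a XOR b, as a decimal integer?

65

712 = 1011001000
0x289 = 1010001001
XOR → 0001000001 = 65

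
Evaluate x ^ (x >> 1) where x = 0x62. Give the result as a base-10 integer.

83

x = 1100010 = 98
x>>1 = 0110001
XOR  = 1010011 = 83
(x ^ (x >> 1) gives the standard binary-reflected Gray code of x.)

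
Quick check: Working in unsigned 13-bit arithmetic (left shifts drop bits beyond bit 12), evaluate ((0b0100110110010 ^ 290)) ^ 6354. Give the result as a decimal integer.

0b0100110110010 = 0100110110010
290 = 0000100100010
→ ^ → 0100010010000 = 2192
6354 = 1100011010010
→ ^ → 1000001000010 = 4162

4162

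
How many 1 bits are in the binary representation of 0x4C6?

5

0x4C6 = 10011000110
Count the 1s: 1 + 1 + 1 + 1 + 1 = 5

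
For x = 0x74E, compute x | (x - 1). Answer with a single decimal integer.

x = 11101001110 = 1870
x - 1 = 11101001101
OR    = 11101001111 = 1871
(x | (x - 1) sets all bits below the lowest set bit.)

1871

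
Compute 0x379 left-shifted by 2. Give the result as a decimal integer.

0x379 = 001101111001
shift left by 2 → 110111100100 = 3556
(equivalently, 889 × 2^2 = 889 × 4)

3556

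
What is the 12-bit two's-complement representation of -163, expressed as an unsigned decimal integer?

163 in 12 bits: 000010100011
Invert: 111101011100
Add 1:  111101011101 = 3933
(Check: 2^12 - 163 = 4096 - 163 = 3933.)

3933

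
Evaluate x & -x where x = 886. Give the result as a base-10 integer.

x = 1101110110 = 886
-x (two's complement) = …0010001010
AND   = 0000000010 = 2
(x & -x isolates the lowest set bit of x.)

2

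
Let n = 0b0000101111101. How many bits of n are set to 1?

7

n = 101111101
Count the 1s: 1 + 1 + 1 + 1 + 1 + 1 + 1 = 7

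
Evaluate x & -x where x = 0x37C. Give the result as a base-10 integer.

4

x = 1101111100 = 892
-x (two's complement) = …0010000100
AND   = 0000000100 = 4
(x & -x isolates the lowest set bit of x.)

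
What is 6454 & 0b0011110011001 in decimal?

272

6454 = 1100100110110
b = 0011110011001
AND → 0000100010000 = 272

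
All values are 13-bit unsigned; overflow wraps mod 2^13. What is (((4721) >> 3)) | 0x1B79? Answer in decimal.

4721 = 1001001110001
→ >> 3 → 0001001001110 = 590
0x1B79 = 1101101111001
→ | → 1101101111111 = 7039

7039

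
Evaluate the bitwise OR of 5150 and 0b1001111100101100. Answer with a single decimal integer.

5150 = 0001010000011110
b = 1001111100101100
 OR → 1001111100111110 = 40766

40766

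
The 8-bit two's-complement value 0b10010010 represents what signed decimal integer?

-110

pattern = 10010010 (MSB is 1 ⇒ negative)
Invert: 01101101, add 1 → 01101110 = 110, so the value is -110.
(Equivalently: 146 - 2^8 = 146 - 256 = -110.)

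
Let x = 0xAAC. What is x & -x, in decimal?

4

x = 101010101100 = 2732
-x (two's complement) = …010101010100
AND   = 000000000100 = 4
(x & -x isolates the lowest set bit of x.)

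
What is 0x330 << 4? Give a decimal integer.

0x330 = 00001100110000
shift left by 4 → 11001100000000 = 13056
(equivalently, 816 × 2^4 = 816 × 16)

13056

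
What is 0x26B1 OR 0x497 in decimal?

0x26B1 = 10011010110001
0x497 = 00010010010111
 OR → 10011010110111 = 9911

9911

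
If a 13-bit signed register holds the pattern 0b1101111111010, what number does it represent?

pattern = 1101111111010 (MSB is 1 ⇒ negative)
Invert: 0010000000101, add 1 → 0010000000110 = 1030, so the value is -1030.
(Equivalently: 7162 - 2^13 = 7162 - 8192 = -1030.)

-1030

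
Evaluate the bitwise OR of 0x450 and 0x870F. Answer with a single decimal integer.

0x450 = 0000010001010000
0x870F = 1000011100001111
 OR → 1000011101011111 = 34655

34655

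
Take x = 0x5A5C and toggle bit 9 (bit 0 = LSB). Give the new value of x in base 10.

x = 0101101001011100
bit 9 is currently 1; toggle it via x ^ (1 << 9) = x ^ 512
→ 0101100001011100 = 22620

22620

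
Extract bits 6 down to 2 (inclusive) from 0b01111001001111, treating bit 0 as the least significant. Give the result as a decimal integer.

19

v = 01111001001111
Shift right by 2: 011110010011
Mask low 5 bits: 10011 = 19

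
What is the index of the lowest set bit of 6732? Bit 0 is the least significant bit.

2

6732 = 1101001001100
Trailing zeros: 2, so the lowest set bit is bit 2 (value 4).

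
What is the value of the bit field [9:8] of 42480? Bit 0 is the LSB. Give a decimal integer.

1

v = 1010010111110000
Shift right by 8: 10100101
Mask low 2 bits: 01 = 1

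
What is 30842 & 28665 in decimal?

30842 = 111100001111010
28665 = 110111111111001
AND → 110100001111000 = 26744

26744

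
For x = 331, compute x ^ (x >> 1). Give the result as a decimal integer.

x = 101001011 = 331
x>>1 = 010100101
XOR  = 111101110 = 494
(x ^ (x >> 1) gives the standard binary-reflected Gray code of x.)

494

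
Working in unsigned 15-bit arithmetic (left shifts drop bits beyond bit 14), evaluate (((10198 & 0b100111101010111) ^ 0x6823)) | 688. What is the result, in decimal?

10198 = 010011111010110
0b100111101010111 = 100111101010111
→ & → 000011101010110 = 1878
0x6823 = 110100000100011
→ ^ → 110111101110101 = 28533
688 = 000001010110000
→ | → 110111111110101 = 28661

28661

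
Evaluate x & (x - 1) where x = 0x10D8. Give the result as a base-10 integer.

x = 1000011011000 = 4312
x - 1 = 1000011010111
AND   = 1000011010000 = 4304
(x & (x - 1) clears the lowest set bit of x.)

4304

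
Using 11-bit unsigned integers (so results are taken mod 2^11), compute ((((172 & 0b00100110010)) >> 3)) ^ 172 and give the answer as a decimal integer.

172 = 00010101100
0b00100110010 = 00100110010
→ & → 00000100000 = 32
→ >> 3 → 00000000100 = 4
172 = 00010101100
→ ^ → 00010101000 = 168

168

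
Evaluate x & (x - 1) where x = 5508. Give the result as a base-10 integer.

x = 1010110000100 = 5508
x - 1 = 1010110000011
AND   = 1010110000000 = 5504
(x & (x - 1) clears the lowest set bit of x.)

5504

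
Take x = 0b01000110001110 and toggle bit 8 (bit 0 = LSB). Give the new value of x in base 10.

x = 01000110001110
bit 8 is currently 1; toggle it via x ^ (1 << 8) = x ^ 256
→ 01000010001110 = 4238

4238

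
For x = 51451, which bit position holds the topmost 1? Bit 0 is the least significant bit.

51451 = 1100100011111011
The topmost 1 is at position 15 (since 2^15 = 32768 ≤ 51451 < 65536).

15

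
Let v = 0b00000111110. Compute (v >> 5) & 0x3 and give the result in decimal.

1

v = 00000111110
Shift right by 5: 000001
Mask low 2 bits: 01 = 1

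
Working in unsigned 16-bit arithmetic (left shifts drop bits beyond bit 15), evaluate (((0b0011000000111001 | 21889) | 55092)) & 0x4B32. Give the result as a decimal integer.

0b0011000000111001 = 0011000000111001
21889 = 0101010110000001
→ | → 0111010110111001 = 30137
55092 = 1101011100110100
→ | → 1111011110111101 = 63421
0x4B32 = 0100101100110010
→ & → 0100001100110000 = 17200

17200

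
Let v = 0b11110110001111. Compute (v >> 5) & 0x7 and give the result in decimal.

4

v = 11110110001111
Shift right by 5: 111101100
Mask low 3 bits: 100 = 4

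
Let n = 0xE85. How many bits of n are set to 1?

6

0xE85 = 111010000101
Count the 1s: 1 + 1 + 1 + 1 + 1 + 1 = 6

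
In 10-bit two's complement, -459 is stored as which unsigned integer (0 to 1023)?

565

459 in 10 bits: 0111001011
Invert: 1000110100
Add 1:  1000110101 = 565
(Check: 2^10 - 459 = 1024 - 459 = 565.)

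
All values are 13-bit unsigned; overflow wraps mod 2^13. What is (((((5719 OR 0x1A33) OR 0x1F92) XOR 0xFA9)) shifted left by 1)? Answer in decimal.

188

5719 = 1011001010111
0x1A33 = 1101000110011
→ OR → 1111001110111 = 7799
0x1F92 = 1111110010010
→ OR → 1111111110111 = 8183
0xFA9 = 0111110101001
→ XOR → 1000001011110 = 4190
→ shifted left by 1 (mod 2^13) → 0000010111100 = 188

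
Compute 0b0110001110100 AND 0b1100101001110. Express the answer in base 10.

2116

a = 0110001110100
b = 1100101001110
AND → 0100001000100 = 2116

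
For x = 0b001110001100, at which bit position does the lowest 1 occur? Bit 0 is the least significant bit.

0b001110001100 = 1110001100
Trailing zeros: 2, so the lowest set bit is bit 2 (value 4).

2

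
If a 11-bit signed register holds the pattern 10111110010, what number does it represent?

pattern = 10111110010 (MSB is 1 ⇒ negative)
Invert: 01000001101, add 1 → 01000001110 = 526, so the value is -526.
(Equivalently: 1522 - 2^11 = 1522 - 2048 = -526.)

-526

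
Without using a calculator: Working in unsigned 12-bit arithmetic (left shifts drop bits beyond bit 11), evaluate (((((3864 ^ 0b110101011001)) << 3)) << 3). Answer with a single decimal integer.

3864 = 111100011000
0b110101011001 = 110101011001
→ ^ → 001001000001 = 577
→ << 3 (mod 2^12) → 001000001000 = 520
→ << 3 (mod 2^12) → 000001000000 = 64

64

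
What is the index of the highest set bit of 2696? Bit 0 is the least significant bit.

2696 = 101010001000
The topmost 1 is at position 11 (since 2^11 = 2048 ≤ 2696 < 4096).

11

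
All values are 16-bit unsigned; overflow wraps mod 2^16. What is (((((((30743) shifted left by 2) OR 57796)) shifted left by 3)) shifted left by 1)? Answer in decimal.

30743 = 0111100000010111
→ shifted left by 2 (mod 2^16) → 1110000001011100 = 57436
57796 = 1110000111000100
→ OR → 1110000111011100 = 57820
→ shifted left by 3 (mod 2^16) → 0000111011100000 = 3808
→ shifted left by 1 (mod 2^16) → 0001110111000000 = 7616

7616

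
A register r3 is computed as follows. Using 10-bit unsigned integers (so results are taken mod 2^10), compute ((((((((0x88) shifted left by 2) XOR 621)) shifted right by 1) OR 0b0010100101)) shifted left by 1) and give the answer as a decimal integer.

0x88 = 0010001000
→ shifted left by 2 (mod 2^10) → 1000100000 = 544
621 = 1001101101
→ XOR → 0001001101 = 77
→ shifted right by 1 → 0000100110 = 38
0b0010100101 = 0010100101
→ OR → 0010100111 = 167
→ shifted left by 1 (mod 2^10) → 0101001110 = 334

334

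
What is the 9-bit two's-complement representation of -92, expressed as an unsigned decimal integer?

92 in 9 bits: 001011100
Invert: 110100011
Add 1:  110100100 = 420
(Check: 2^9 - 92 = 512 - 92 = 420.)

420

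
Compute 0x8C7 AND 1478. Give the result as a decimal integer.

0x8C7 = 100011000111
1478 = 010111000110
AND → 000011000110 = 198

198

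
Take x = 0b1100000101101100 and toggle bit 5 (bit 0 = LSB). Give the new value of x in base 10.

49484

x = 1100000101101100
bit 5 is currently 1; toggle it via x ^ (1 << 5) = x ^ 32
→ 1100000101001100 = 49484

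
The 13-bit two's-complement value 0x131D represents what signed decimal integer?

-3299

pattern = 1001100011101 (MSB is 1 ⇒ negative)
Invert: 0110011100010, add 1 → 0110011100011 = 3299, so the value is -3299.
(Equivalently: 4893 - 2^13 = 4893 - 8192 = -3299.)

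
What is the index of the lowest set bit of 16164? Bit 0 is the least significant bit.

16164 = 11111100100100
Trailing zeros: 2, so the lowest set bit is bit 2 (value 4).

2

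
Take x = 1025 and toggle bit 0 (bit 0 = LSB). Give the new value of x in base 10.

x = 0010000000001
bit 0 is currently 1; toggle it via x ^ (1 << 0) = x ^ 1
→ 0010000000000 = 1024

1024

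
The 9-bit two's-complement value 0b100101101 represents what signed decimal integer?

-211

pattern = 100101101 (MSB is 1 ⇒ negative)
Invert: 011010010, add 1 → 011010011 = 211, so the value is -211.
(Equivalently: 301 - 2^9 = 301 - 512 = -211.)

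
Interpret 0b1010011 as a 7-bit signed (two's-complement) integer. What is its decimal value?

-45

pattern = 1010011 (MSB is 1 ⇒ negative)
Invert: 0101100, add 1 → 0101101 = 45, so the value is -45.
(Equivalently: 83 - 2^7 = 83 - 128 = -45.)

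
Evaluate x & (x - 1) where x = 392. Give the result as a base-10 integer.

384

x = 110001000 = 392
x - 1 = 110000111
AND   = 110000000 = 384
(x & (x - 1) clears the lowest set bit of x.)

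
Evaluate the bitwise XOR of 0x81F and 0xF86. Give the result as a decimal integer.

1945

0x81F = 100000011111
0xF86 = 111110000110
XOR → 011110011001 = 1945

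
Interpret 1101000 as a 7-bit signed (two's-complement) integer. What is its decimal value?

-24

pattern = 1101000 (MSB is 1 ⇒ negative)
Invert: 0010111, add 1 → 0011000 = 24, so the value is -24.
(Equivalently: 104 - 2^7 = 104 - 128 = -24.)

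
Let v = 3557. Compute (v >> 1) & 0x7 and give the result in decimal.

v = 110111100101
Shift right by 1: 11011110010
Mask low 3 bits: 010 = 2

2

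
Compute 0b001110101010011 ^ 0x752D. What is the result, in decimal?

26750

a = 001110101010011
0x752D = 111010100101101
XOR → 110100001111110 = 26750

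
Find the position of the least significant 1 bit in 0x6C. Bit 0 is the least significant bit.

0x6C = 1101100
Trailing zeros: 2, so the lowest set bit is bit 2 (value 4).

2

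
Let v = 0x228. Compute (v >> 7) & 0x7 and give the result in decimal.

4

v = 1000101000
Shift right by 7: 100
Mask low 3 bits: 100 = 4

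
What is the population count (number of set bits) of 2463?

8

2463 = 100110011111
Count the 1s: 1 + 1 + 1 + 1 + 1 + 1 + 1 + 1 = 8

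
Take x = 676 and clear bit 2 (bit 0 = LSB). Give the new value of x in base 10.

672

x = 1010100100
bit 2 is currently 1; clear it via x & ~(1 << 2) = x & ~4
→ 1010100000 = 672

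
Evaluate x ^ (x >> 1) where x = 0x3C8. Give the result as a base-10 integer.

x = 1111001000 = 968
x>>1 = 0111100100
XOR  = 1000101100 = 556
(x ^ (x >> 1) gives the standard binary-reflected Gray code of x.)

556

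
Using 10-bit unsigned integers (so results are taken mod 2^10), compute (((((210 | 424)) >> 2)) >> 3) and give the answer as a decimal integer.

210 = 0011010010
424 = 0110101000
→ | → 0111111010 = 506
→ >> 2 → 0001111110 = 126
→ >> 3 → 0000001111 = 15

15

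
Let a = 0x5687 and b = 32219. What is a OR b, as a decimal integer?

32735

0x5687 = 101011010000111
32219 = 111110111011011
 OR → 111111111011111 = 32735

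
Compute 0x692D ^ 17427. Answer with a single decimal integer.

0x692D = 110100100101101
17427 = 100010000010011
XOR → 010110100111110 = 11582

11582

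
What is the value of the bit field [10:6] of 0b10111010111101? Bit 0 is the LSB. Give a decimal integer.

26

v = 10111010111101
Shift right by 6: 10111010
Mask low 5 bits: 11010 = 26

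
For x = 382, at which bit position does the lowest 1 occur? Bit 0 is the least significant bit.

382 = 101111110
Trailing zeros: 1, so the lowest set bit is bit 1 (value 2).

1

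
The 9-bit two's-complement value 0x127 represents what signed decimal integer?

pattern = 100100111 (MSB is 1 ⇒ negative)
Invert: 011011000, add 1 → 011011001 = 217, so the value is -217.
(Equivalently: 295 - 2^9 = 295 - 512 = -217.)

-217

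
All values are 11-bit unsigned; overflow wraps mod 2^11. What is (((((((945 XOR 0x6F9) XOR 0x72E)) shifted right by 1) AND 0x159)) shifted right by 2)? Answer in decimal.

945 = 01110110001
0x6F9 = 11011111001
→ XOR → 10101001000 = 1352
0x72E = 11100101110
→ XOR → 01001100110 = 614
→ shifted right by 1 → 00100110011 = 307
0x159 = 00101011001
→ AND → 00100010001 = 273
→ shifted right by 2 → 00001000100 = 68

68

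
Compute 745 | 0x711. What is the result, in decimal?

2041

745 = 01011101001
0x711 = 11100010001
 OR → 11111111001 = 2041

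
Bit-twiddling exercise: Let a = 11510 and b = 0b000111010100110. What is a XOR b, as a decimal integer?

8784

11510 = 10110011110110
b = 00111010100110
XOR → 10001001010000 = 8784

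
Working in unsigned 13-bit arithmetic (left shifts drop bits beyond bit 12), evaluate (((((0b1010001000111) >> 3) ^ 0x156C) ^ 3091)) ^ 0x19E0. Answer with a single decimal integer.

535

0b1010001000111 = 1010001000111
→ >> 3 → 0001010001000 = 648
0x156C = 1010101101100
→ ^ → 1011111100100 = 6116
3091 = 0110000010011
→ ^ → 1101111110111 = 7159
0x19E0 = 1100111100000
→ ^ → 0001000010111 = 535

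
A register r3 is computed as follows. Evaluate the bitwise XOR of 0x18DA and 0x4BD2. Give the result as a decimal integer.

21256

0x18DA = 001100011011010
0x4BD2 = 100101111010010
XOR → 101001100001000 = 21256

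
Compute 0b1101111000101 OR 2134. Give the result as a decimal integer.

a = 1101111000101
2134 = 0100001010110
 OR → 1101111010111 = 7127

7127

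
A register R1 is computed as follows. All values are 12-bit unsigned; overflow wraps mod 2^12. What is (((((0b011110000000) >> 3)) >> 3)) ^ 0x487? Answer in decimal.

0b011110000000 = 011110000000
→ >> 3 → 000011110000 = 240
→ >> 3 → 000000011110 = 30
0x487 = 010010000111
→ ^ → 010010011001 = 1177

1177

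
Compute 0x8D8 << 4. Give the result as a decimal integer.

36224

0x8D8 = 0000100011011000
shift left by 4 → 1000110110000000 = 36224
(equivalently, 2264 × 2^4 = 2264 × 16)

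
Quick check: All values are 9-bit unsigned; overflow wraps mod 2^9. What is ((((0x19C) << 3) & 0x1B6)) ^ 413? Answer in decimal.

317

0x19C = 110011100
→ << 3 (mod 2^9) → 011100000 = 224
0x1B6 = 110110110
→ & → 010100000 = 160
413 = 110011101
→ ^ → 100111101 = 317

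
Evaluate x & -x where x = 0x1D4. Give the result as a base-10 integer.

4

x = 111010100 = 468
-x (two's complement) = …000101100
AND   = 000000100 = 4
(x & -x isolates the lowest set bit of x.)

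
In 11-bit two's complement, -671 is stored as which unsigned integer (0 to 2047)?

1377

671 in 11 bits: 01010011111
Invert: 10101100000
Add 1:  10101100001 = 1377
(Check: 2^11 - 671 = 2048 - 671 = 1377.)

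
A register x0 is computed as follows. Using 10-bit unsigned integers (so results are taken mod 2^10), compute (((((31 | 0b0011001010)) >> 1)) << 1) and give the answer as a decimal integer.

31 = 0000011111
0b0011001010 = 0011001010
→ | → 0011011111 = 223
→ >> 1 → 0001101111 = 111
→ << 1 (mod 2^10) → 0011011110 = 222

222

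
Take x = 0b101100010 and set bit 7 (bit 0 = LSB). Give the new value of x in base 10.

x = 101100010
bit 7 is currently 0; set it via x | (1 << 7) = x | 128
→ 111100010 = 482

482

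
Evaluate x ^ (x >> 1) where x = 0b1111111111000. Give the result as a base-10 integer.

x = 1111111111000 = 8184
x>>1 = 0111111111100
XOR  = 1000000000100 = 4100
(x ^ (x >> 1) gives the standard binary-reflected Gray code of x.)

4100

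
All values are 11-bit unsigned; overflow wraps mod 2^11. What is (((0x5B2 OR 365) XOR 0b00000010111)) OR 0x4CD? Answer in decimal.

0x5B2 = 10110110010
365 = 00101101101
→ OR → 10111111111 = 1535
0b00000010111 = 00000010111
→ XOR → 10111101000 = 1512
0x4CD = 10011001101
→ OR → 10111101101 = 1517

1517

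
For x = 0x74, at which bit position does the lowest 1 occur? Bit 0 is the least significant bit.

2

0x74 = 1110100
Trailing zeros: 2, so the lowest set bit is bit 2 (value 4).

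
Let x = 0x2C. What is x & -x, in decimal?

4

x = 101100 = 44
-x (two's complement) = …010100
AND   = 000100 = 4
(x & -x isolates the lowest set bit of x.)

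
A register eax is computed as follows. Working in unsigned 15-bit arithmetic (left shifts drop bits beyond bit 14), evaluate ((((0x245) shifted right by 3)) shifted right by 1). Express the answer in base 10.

0x245 = 000001001000101
→ shifted right by 3 → 000000001001000 = 72
→ shifted right by 1 → 000000000100100 = 36

36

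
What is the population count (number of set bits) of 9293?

9293 = 10010001001101
Count the 1s: 1 + 1 + 1 + 1 + 1 + 1 = 6

6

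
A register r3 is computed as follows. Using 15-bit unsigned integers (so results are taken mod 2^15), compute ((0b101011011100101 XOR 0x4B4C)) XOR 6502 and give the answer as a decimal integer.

1231

0b101011011100101 = 101011011100101
0x4B4C = 100101101001100
→ XOR → 001110110101001 = 7593
6502 = 001100101100110
→ XOR → 000010011001111 = 1231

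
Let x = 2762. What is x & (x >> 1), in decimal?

x = 101011001010 = 2762
x>>1 = 010101100101
AND  = 000001000000 = 64
(x & (x >> 1) has a 1 wherever x has two consecutive 1 bits.)

64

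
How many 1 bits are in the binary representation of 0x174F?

9

0x174F = 1011101001111
Count the 1s: 1 + 1 + 1 + 1 + 1 + 1 + 1 + 1 + 1 = 9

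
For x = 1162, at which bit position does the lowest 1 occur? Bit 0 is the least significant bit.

1

1162 = 10010001010
Trailing zeros: 1, so the lowest set bit is bit 1 (value 2).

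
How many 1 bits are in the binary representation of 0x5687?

8

0x5687 = 101011010000111
Count the 1s: 1 + 1 + 1 + 1 + 1 + 1 + 1 + 1 = 8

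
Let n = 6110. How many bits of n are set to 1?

10

6110 = 1011111011110
Count the 1s: 1 + 1 + 1 + 1 + 1 + 1 + 1 + 1 + 1 + 1 = 10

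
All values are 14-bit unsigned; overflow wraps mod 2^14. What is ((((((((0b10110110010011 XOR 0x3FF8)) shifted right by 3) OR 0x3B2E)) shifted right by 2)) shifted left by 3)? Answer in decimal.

0b10110110010011 = 10110110010011
0x3FF8 = 11111111111000
→ XOR → 01001001101011 = 4715
→ shifted right by 3 → 00001001001101 = 589
0x3B2E = 11101100101110
→ OR → 11101101101111 = 15215
→ shifted right by 2 → 00111011011011 = 3803
→ shifted left by 3 (mod 2^14) → 11011011011000 = 14040

14040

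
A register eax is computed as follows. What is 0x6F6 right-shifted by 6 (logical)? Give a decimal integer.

0x6F6 = 11011110110
shift right by 6 → 00000011011 = 27
(equivalently, floor(1782 / 64))

27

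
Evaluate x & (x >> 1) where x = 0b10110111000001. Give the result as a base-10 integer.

x = 10110111000001 = 11713
x>>1 = 01011011100000
AND  = 00010011000000 = 1216
(x & (x >> 1) has a 1 wherever x has two consecutive 1 bits.)

1216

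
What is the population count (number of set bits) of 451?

5

451 = 111000011
Count the 1s: 1 + 1 + 1 + 1 + 1 = 5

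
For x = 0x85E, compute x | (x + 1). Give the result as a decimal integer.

x = 100001011110 = 2142
x + 1 = 100001011111
OR    = 100001011111 = 2143
(x | (x + 1) sets the lowest cleared bit.)

2143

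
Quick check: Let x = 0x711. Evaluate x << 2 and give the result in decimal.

7236

0x711 = 0011100010001
shift left by 2 → 1110001000100 = 7236
(equivalently, 1809 × 2^2 = 1809 × 4)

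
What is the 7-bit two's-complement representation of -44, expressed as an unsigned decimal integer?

44 in 7 bits: 0101100
Invert: 1010011
Add 1:  1010100 = 84
(Check: 2^7 - 44 = 128 - 44 = 84.)

84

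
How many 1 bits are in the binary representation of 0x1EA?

6

0x1EA = 111101010
Count the 1s: 1 + 1 + 1 + 1 + 1 + 1 = 6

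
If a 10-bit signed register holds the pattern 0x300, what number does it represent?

pattern = 1100000000 (MSB is 1 ⇒ negative)
Invert: 0011111111, add 1 → 0100000000 = 256, so the value is -256.
(Equivalently: 768 - 2^10 = 768 - 1024 = -256.)

-256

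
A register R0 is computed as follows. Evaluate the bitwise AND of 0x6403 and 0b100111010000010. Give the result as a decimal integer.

0x6403 = 110010000000011
b = 100111010000010
AND → 100010000000010 = 17410

17410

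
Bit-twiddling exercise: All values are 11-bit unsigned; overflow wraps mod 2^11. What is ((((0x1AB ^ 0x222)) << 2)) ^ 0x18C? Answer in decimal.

1960

0x1AB = 00110101011
0x222 = 01000100010
→ ^ → 01110001001 = 905
→ << 2 (mod 2^11) → 11000100100 = 1572
0x18C = 00110001100
→ ^ → 11110101000 = 1960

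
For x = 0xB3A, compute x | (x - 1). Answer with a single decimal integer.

x = 101100111010 = 2874
x - 1 = 101100111001
OR    = 101100111011 = 2875
(x | (x - 1) sets all bits below the lowest set bit.)

2875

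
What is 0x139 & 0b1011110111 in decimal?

49

0x139 = 0100111001
b = 1011110111
AND → 0000110001 = 49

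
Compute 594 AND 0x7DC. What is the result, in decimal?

592

594 = 01001010010
0x7DC = 11111011100
AND → 01001010000 = 592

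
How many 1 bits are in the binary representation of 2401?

5

2401 = 100101100001
Count the 1s: 1 + 1 + 1 + 1 + 1 = 5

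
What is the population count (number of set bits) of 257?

2

257 = 100000001
Count the 1s: 1 + 1 = 2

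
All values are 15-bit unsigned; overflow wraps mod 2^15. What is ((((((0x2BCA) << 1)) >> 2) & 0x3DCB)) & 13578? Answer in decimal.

5376

0x2BCA = 010101111001010
→ << 1 (mod 2^15) → 101011110010100 = 22420
→ >> 2 → 001010111100101 = 5605
0x3DCB = 011110111001011
→ & → 001010111000001 = 5569
13578 = 011010100001010
→ & → 001010100000000 = 5376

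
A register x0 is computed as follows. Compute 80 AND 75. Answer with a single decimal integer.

80 = 1010000
75 = 1001011
AND → 1000000 = 64

64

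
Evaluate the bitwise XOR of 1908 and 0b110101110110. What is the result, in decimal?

1908 = 011101110100
b = 110101110110
XOR → 101000000010 = 2562

2562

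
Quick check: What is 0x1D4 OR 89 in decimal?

477

0x1D4 = 111010100
89 = 001011001
 OR → 111011101 = 477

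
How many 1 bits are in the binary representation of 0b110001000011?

5

n = 110001000011
Count the 1s: 1 + 1 + 1 + 1 + 1 = 5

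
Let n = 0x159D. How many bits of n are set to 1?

0x159D = 1010110011101
Count the 1s: 1 + 1 + 1 + 1 + 1 + 1 + 1 + 1 = 8

8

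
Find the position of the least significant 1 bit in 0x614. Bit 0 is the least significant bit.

0x614 = 11000010100
Trailing zeros: 2, so the lowest set bit is bit 2 (value 4).

2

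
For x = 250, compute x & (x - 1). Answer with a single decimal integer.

248

x = 11111010 = 250
x - 1 = 11111001
AND   = 11111000 = 248
(x & (x - 1) clears the lowest set bit of x.)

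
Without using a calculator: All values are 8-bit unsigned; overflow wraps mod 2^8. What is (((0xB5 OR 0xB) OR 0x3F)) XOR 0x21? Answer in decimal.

0xB5 = 10110101
0xB = 00001011
→ OR → 10111111 = 191
0x3F = 00111111
→ OR → 10111111 = 191
0x21 = 00100001
→ XOR → 10011110 = 158

158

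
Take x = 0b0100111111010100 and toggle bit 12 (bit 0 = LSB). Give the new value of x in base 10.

x = 0100111111010100
bit 12 is currently 0; toggle it via x ^ (1 << 12) = x ^ 4096
→ 0101111111010100 = 24532

24532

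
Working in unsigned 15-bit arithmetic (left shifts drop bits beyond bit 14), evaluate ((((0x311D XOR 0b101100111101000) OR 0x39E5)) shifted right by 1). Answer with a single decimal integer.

15610

0x311D = 011000100011101
0b101100111101000 = 101100111101000
→ XOR → 110100011110101 = 26869
0x39E5 = 011100111100101
→ OR → 111100111110101 = 31221
→ shifted right by 1 → 011110011111010 = 15610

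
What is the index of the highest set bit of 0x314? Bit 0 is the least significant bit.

0x314 = 1100010100
The topmost 1 is at position 9 (since 2^9 = 512 ≤ 788 < 1024).

9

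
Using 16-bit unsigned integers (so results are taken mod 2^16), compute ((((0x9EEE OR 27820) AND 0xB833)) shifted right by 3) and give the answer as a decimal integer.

0x9EEE = 1001111011101110
27820 = 0110110010101100
→ OR → 1111111011101110 = 65262
0xB833 = 1011100000110011
→ AND → 1011100000100010 = 47138
→ shifted right by 3 → 0001011100000100 = 5892

5892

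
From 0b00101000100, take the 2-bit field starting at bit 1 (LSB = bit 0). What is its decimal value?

2

v = 00101000100
Shift right by 1: 0010100010
Mask low 2 bits: 10 = 2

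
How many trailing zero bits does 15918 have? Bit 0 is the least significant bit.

15918 = 11111000101110
Trailing zeros: 1, so the lowest set bit is bit 1 (value 2).

1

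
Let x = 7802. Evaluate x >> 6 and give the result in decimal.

7802 = 1111001111010
shift right by 6 → 0000001111001 = 121
(equivalently, floor(7802 / 64))

121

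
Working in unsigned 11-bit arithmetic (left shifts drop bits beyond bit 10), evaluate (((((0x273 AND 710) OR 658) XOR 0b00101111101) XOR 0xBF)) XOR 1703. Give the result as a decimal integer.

1463

0x273 = 01001110011
710 = 01011000110
→ AND → 01001000010 = 578
658 = 01010010010
→ OR → 01011010010 = 722
0b00101111101 = 00101111101
→ XOR → 01110101111 = 943
0xBF = 00010111111
→ XOR → 01100010000 = 784
1703 = 11010100111
→ XOR → 10110110111 = 1463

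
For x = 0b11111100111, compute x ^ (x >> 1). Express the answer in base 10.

1044

x = 11111100111 = 2023
x>>1 = 01111110011
XOR  = 10000010100 = 1044
(x ^ (x >> 1) gives the standard binary-reflected Gray code of x.)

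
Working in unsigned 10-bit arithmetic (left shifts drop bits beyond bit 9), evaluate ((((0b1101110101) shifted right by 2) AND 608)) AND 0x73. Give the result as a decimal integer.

0b1101110101 = 1101110101
→ shifted right by 2 → 0011011101 = 221
608 = 1001100000
→ AND → 0001000000 = 64
0x73 = 0001110011
→ AND → 0001000000 = 64

64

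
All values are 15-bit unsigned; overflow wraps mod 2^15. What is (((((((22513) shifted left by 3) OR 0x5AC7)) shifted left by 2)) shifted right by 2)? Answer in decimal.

8143

22513 = 101011111110001
→ shifted left by 3 (mod 2^15) → 011111110001000 = 16264
0x5AC7 = 101101011000111
→ OR → 111111111001111 = 32719
→ shifted left by 2 (mod 2^15) → 111111100111100 = 32572
→ shifted right by 2 → 001111111001111 = 8143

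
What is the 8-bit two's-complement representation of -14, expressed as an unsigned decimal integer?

242

14 in 8 bits: 00001110
Invert: 11110001
Add 1:  11110010 = 242
(Check: 2^8 - 14 = 256 - 14 = 242.)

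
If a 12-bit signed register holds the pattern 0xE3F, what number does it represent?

pattern = 111000111111 (MSB is 1 ⇒ negative)
Invert: 000111000000, add 1 → 000111000001 = 449, so the value is -449.
(Equivalently: 3647 - 2^12 = 3647 - 4096 = -449.)

-449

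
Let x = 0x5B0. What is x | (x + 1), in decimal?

1457

x = 10110110000 = 1456
x + 1 = 10110110001
OR    = 10110110001 = 1457
(x | (x + 1) sets the lowest cleared bit.)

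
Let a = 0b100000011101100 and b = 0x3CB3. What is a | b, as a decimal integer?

a = 100000011101100
0x3CB3 = 011110010110011
 OR → 111110011111111 = 31999

31999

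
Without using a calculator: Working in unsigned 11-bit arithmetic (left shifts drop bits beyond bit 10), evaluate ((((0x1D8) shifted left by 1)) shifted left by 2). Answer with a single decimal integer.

1728

0x1D8 = 00111011000
→ shifted left by 1 (mod 2^11) → 01110110000 = 944
→ shifted left by 2 (mod 2^11) → 11011000000 = 1728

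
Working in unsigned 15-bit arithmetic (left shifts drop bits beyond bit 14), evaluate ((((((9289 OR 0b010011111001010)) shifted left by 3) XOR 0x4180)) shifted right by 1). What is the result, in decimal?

16364

9289 = 010010001001001
0b010011111001010 = 010011111001010
→ OR → 010011111001011 = 10187
→ shifted left by 3 (mod 2^15) → 011111001011000 = 15960
0x4180 = 100000110000000
→ XOR → 111111111011000 = 32728
→ shifted right by 1 → 011111111101100 = 16364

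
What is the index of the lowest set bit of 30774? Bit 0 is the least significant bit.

30774 = 111100000110110
Trailing zeros: 1, so the lowest set bit is bit 1 (value 2).

1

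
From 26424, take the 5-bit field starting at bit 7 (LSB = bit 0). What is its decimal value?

v = 110011100111000
Shift right by 7: 11001110
Mask low 5 bits: 01110 = 14

14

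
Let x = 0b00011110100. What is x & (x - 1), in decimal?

x = 11110100 = 244
x - 1 = 11110011
AND   = 11110000 = 240
(x & (x - 1) clears the lowest set bit of x.)

240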